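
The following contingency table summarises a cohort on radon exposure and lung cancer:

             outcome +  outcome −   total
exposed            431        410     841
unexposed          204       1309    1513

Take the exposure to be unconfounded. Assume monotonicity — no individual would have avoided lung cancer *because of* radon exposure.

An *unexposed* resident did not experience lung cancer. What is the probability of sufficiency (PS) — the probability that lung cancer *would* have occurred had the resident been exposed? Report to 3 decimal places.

p₁ = P(outcome | exposed) = 431/841 = 0.51249
p₀ = P(outcome | unexposed) = 204/1513 = 0.13483
Under exogeneity and monotonicity, PS = (p₁ − p₀) / (1 − p₀).
PS = (0.51249 − 0.13483) / (1 − 0.13483) = 0.37765 / 0.86517 ≈ 0.4365

PS ≈ 0.437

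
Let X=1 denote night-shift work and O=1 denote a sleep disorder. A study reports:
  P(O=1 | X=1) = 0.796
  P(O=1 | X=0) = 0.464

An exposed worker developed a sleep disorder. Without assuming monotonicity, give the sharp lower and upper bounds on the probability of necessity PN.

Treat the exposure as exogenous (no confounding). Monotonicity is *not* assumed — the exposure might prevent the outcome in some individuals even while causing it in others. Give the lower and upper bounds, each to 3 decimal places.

0.417 ≤ PN ≤ 0.673

Let p₁ = 0.796, p₀ = 0.464.
Under exogeneity alone the bounds on PN are max{0,(p₁−p₀)/p₁} ≤ PN ≤ min{1,(1−p₀)/p₁}.
  lower = (p₁ − p₀)/p₁ = 0.332 / 0.796 ≈ 0.4171
  upper = min{1, (1 − p₀)/p₁} = 0.536 / 0.796 ≈ 0.6734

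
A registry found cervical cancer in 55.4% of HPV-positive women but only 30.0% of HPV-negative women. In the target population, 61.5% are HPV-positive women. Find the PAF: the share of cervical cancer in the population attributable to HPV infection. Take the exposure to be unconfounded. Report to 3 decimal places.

PAF ≈ 0.342

p₁ = 0.554, p₀ = 0.3.
Overall risk P(Y=1) = π·p₁ + (1−π)·p₀ = 0.615×0.554 + 0.385×0.3 = 0.45621.
Under exogeneity, PAF = [P(Y=1) − p₀] / P(Y=1).
PAF = (0.45621 − 0.3) / 0.45621 ≈ 0.3424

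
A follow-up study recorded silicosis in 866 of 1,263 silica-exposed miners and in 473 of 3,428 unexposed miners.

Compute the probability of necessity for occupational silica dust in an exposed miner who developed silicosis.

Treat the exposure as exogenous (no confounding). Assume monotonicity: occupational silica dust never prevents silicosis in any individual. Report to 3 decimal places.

p₁ = P(outcome | exposed) = 866/1263 = 0.68567
p₀ = P(outcome | unexposed) = 473/3428 = 0.13798
Under exogeneity and monotonicity, PN = (p₁ − p₀) / p₁.
PN = (0.68567 − 0.13798) / 0.68567 = 0.54769 / 0.68567 ≈ 0.7988

PN ≈ 0.799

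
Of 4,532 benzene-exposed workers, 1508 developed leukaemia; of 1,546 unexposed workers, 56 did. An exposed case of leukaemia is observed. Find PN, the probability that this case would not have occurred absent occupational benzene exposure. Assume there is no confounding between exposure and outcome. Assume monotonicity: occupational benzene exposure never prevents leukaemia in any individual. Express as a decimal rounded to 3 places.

p₁ = P(outcome | exposed) = 1508/4532 = 0.33274
p₀ = P(outcome | unexposed) = 56/1546 = 0.036223
Under exogeneity and monotonicity, PN = (p₁ − p₀) / p₁.
PN = (0.33274 − 0.036223) / 0.33274 = 0.29652 / 0.33274 ≈ 0.8911

PN ≈ 0.891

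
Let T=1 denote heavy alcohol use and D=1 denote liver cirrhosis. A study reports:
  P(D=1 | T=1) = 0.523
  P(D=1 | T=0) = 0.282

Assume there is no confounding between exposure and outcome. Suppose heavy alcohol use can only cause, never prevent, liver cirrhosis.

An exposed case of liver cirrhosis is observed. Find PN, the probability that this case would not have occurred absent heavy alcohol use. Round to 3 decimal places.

Let p₁ = 0.523, p₀ = 0.282.
Under exogeneity and monotonicity, PN = (p₁ − p₀) / p₁.
PN = (0.523 − 0.282) / 0.523 = 0.241 / 0.523 ≈ 0.4608

PN ≈ 0.461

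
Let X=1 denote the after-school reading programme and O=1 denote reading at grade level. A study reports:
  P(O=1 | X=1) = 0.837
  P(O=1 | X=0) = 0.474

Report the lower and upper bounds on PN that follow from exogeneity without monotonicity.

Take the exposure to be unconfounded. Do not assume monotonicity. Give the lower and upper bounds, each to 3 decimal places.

Let p₁ = 0.837, p₀ = 0.474.
Under exogeneity alone the bounds on PN are max{0,(p₁−p₀)/p₁} ≤ PN ≤ min{1,(1−p₀)/p₁}.
  lower = (p₁ − p₀)/p₁ = 0.363 / 0.837 ≈ 0.4337
  upper = min{1, (1 − p₀)/p₁} = 0.526 / 0.837 ≈ 0.6284

0.434 ≤ PN ≤ 0.628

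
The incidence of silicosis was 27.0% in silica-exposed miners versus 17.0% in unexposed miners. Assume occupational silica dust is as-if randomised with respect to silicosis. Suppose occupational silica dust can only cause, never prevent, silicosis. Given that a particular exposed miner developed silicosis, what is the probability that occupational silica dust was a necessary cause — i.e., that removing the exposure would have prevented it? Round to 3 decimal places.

PN ≈ 0.370

p₁ = 0.27, p₀ = 0.17.
Under exogeneity and monotonicity, PN = (p₁ − p₀) / p₁.
PN = (0.27 − 0.17) / 0.27 = 0.1 / 0.27 ≈ 0.3704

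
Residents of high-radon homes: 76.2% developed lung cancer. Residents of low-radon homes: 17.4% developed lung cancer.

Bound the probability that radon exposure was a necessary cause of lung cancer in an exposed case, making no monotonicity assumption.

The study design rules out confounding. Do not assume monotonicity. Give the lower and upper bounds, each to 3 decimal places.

p₁ = 0.762, p₀ = 0.174.
Under exogeneity alone the bounds on PN are max{0,(p₁−p₀)/p₁} ≤ PN ≤ min{1,(1−p₀)/p₁}.
  lower = (p₁ − p₀)/p₁ = 0.588 / 0.762 ≈ 0.7717
  upper = min{1, (1 − p₀)/p₁} = 0.826 / 0.762 ≈ 1.0840 → capped at 1

0.772 ≤ PN ≤ 1.000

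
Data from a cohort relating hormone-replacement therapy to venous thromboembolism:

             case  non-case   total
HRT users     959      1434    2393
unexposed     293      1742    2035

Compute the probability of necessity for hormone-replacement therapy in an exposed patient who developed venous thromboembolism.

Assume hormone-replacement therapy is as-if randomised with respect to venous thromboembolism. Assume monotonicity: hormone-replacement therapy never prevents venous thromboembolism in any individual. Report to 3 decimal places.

PN ≈ 0.641

p₁ = P(outcome | exposed) = 959/2393 = 0.40075
p₀ = P(outcome | unexposed) = 293/2035 = 0.14398
Under exogeneity and monotonicity, PN = (p₁ − p₀)/p₁.
PN = (0.40075 − 0.14398) / 0.40075 ≈ 0.6407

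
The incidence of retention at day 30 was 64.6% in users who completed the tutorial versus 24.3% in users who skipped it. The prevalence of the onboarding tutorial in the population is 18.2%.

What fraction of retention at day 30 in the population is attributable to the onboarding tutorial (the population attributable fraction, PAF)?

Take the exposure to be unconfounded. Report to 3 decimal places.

PAF ≈ 0.232

p₁ = 0.646, p₀ = 0.243.
Overall risk P(Y=1) = π·p₁ + (1−π)·p₀ = 0.182×0.646 + 0.818×0.243 = 0.31635.
Under exogeneity, PAF = [P(Y=1) − p₀] / P(Y=1).
PAF = (0.31635 − 0.243) / 0.31635 ≈ 0.2319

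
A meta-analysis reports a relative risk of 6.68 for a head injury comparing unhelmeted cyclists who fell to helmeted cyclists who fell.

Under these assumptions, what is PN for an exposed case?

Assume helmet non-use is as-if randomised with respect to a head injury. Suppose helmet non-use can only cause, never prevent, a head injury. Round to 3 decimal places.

PN ≈ 0.850

Under exogeneity and monotonicity, PN = (RR − 1) / RR = 1 − 1/RR.
PN = (6.68 − 1) / 6.68 = 5.68 / 6.68 ≈ 0.8503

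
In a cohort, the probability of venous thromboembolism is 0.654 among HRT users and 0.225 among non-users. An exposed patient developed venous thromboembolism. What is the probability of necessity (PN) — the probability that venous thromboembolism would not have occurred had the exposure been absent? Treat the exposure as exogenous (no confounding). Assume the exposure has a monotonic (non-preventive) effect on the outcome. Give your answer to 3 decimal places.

PN ≈ 0.656

Let p₁ = 0.654, p₀ = 0.225.
Under exogeneity and monotonicity, PN = (p₁ − p₀) / p₁.
PN = (0.654 − 0.225) / 0.654 = 0.429 / 0.654 ≈ 0.6560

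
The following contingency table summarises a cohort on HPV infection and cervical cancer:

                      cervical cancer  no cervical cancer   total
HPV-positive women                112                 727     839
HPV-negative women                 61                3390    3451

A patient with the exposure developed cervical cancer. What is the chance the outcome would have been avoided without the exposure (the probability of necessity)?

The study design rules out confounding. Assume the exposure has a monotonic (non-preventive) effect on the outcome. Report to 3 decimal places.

PN ≈ 0.868

p₁ = P(outcome | exposed) = 112/839 = 0.13349
p₀ = P(outcome | unexposed) = 61/3451 = 0.017676
Under exogeneity and monotonicity, PN = (p₁ − p₀)/p₁.
PN = (0.13349 − 0.017676) / 0.13349 ≈ 0.8676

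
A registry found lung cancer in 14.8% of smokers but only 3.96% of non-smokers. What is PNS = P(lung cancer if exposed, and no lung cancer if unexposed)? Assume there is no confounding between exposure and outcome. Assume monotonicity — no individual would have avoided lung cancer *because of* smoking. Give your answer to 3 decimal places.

p₁ = 0.148, p₀ = 0.0396.
Under exogeneity and monotonicity, PNS = p₁ − p₀.
PNS = 0.148 − 0.0396 = 0.1084

PNS ≈ 0.108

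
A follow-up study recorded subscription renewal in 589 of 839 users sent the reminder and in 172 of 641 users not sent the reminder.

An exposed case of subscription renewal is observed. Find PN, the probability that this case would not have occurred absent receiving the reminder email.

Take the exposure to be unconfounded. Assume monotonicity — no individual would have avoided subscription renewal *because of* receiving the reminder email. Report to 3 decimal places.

PN ≈ 0.618

p₁ = P(outcome | exposed) = 589/839 = 0.70203
p₀ = P(outcome | unexposed) = 172/641 = 0.26833
Under exogeneity and monotonicity, PN = (p₁ − p₀) / p₁.
PN = (0.70203 − 0.26833) / 0.70203 = 0.4337 / 0.70203 ≈ 0.6178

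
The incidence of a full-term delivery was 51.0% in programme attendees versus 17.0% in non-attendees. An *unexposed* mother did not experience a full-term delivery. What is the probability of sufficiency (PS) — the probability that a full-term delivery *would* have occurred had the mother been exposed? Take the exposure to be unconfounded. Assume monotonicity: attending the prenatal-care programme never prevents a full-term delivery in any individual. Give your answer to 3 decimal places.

PS ≈ 0.410

p₁ = 0.51, p₀ = 0.17.
Under exogeneity and monotonicity, PS = (p₁ − p₀) / (1 − p₀).
PS = (0.51 − 0.17) / (1 − 0.17) = 0.34 / 0.83 ≈ 0.4096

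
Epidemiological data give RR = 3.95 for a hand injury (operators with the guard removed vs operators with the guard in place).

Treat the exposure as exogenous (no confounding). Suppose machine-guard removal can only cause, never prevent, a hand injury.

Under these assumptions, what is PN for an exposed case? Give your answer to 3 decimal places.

PN ≈ 0.747

Under exogeneity and monotonicity, PN = (RR − 1) / RR = 1 − 1/RR.
PN = (3.95 − 1) / 3.95 = 2.95 / 3.95 ≈ 0.7468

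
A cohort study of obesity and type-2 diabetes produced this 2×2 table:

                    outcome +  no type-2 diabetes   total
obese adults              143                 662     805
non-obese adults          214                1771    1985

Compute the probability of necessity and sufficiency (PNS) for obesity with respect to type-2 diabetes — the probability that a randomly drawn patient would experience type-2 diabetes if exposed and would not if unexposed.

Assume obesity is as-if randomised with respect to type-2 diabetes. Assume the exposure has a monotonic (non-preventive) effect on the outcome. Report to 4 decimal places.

PNS ≈ 0.0698

p₁ = P(outcome | exposed) = 143/805 = 0.17764
p₀ = P(outcome | unexposed) = 214/1985 = 0.10781
Under exogeneity and monotonicity, PNS = p₁ − p₀.
PNS = 0.17764 − 0.10781 = 0.069831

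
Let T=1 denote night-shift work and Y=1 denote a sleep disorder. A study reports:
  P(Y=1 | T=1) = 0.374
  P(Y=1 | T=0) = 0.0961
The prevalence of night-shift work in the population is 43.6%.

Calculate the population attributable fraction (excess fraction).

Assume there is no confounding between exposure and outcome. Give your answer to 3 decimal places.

PAF ≈ 0.558

Let p₁ = 0.374, p₀ = 0.0961.
Overall risk P(Y=1) = π·p₁ + (1−π)·p₀ = 0.436×0.374 + 0.564×0.0961 = 0.21726.
Under exogeneity, PAF = [P(Y=1) − p₀] / P(Y=1).
PAF = (0.21726 − 0.0961) / 0.21726 ≈ 0.5577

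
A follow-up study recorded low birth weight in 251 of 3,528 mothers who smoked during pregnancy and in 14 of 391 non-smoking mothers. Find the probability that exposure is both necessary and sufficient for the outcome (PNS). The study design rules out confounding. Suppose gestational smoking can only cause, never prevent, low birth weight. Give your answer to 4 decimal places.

p₁ = P(outcome | exposed) = 251/3528 = 0.071145
p₀ = P(outcome | unexposed) = 14/391 = 0.035806
Under exogeneity and monotonicity, PNS = p₁ − p₀.
PNS = 0.071145 − 0.035806 = 0.035339

PNS ≈ 0.0353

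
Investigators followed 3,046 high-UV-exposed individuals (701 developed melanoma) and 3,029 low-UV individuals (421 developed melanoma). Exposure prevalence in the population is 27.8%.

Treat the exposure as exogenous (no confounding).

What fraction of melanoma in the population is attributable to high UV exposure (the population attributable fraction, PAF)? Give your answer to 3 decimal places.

p₁ = P(outcome | exposed) = 701/3046 = 0.23014
p₀ = P(outcome | unexposed) = 421/3029 = 0.13899
Overall risk P(Y=1) = π·p₁ + (1−π)·p₀ = 0.278×0.23014 + 0.722×0.13899 = 0.16433.
Under exogeneity, PAF = [P(Y=1) − p₀] / P(Y=1).
PAF = (0.16433 − 0.13899) / 0.16433 ≈ 0.1542

PAF ≈ 0.154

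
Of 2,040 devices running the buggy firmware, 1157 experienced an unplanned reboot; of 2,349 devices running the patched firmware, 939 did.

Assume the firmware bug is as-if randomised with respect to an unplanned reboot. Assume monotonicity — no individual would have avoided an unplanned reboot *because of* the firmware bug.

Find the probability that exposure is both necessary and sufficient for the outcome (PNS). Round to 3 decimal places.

PNS ≈ 0.167

p₁ = P(outcome | exposed) = 1157/2040 = 0.56716
p₀ = P(outcome | unexposed) = 939/2349 = 0.39974
Under exogeneity and monotonicity, PNS = p₁ − p₀.
PNS = 0.56716 − 0.39974 = 0.16741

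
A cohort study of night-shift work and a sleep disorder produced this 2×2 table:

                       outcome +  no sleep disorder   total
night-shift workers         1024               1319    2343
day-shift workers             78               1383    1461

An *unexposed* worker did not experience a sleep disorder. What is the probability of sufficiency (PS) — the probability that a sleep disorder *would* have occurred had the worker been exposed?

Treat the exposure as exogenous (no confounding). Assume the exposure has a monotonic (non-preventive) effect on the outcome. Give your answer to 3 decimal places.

p₁ = P(outcome | exposed) = 1024/2343 = 0.43705
p₀ = P(outcome | unexposed) = 78/1461 = 0.053388
Under exogeneity and monotonicity, PS = (p₁ − p₀) / (1 − p₀).
PS = (0.43705 − 0.053388) / (1 − 0.053388) = 0.38366 / 0.94661 ≈ 0.4053

PS ≈ 0.405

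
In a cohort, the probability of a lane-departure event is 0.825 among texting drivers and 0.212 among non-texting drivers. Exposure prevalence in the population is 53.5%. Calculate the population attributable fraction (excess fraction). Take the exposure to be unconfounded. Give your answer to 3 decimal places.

PAF ≈ 0.607

Let p₁ = 0.825, p₀ = 0.212.
Overall risk P(Y=1) = π·p₁ + (1−π)·p₀ = 0.535×0.825 + 0.465×0.212 = 0.53995.
Under exogeneity, PAF = [P(Y=1) − p₀] / P(Y=1).
PAF = (0.53995 − 0.212) / 0.53995 ≈ 0.6074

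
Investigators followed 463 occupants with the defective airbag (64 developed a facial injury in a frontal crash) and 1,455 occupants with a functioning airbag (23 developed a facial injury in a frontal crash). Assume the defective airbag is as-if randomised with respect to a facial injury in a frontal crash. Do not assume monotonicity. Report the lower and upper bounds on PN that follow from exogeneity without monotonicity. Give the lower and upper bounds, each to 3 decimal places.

p₁ = P(outcome | exposed) = 64/463 = 0.13823
p₀ = P(outcome | unexposed) = 23/1455 = 0.015808
Under exogeneity alone the bounds on PN are max{0,(p₁−p₀)/p₁} ≤ PN ≤ min{1,(1−p₀)/p₁}.
  lower = (p₁ − p₀)/p₁ = 0.12242 / 0.13823 ≈ 0.8856
  upper = min{1, (1 − p₀)/p₁} = 0.98419 / 0.13823 ≈ 7.1200 → capped at 1

0.886 ≤ PN ≤ 1.000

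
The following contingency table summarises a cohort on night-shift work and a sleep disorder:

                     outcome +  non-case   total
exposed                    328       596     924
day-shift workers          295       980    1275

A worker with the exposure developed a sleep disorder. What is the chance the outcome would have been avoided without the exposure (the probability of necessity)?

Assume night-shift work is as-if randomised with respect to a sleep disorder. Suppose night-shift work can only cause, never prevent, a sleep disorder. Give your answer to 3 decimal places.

p₁ = P(outcome | exposed) = 328/924 = 0.35498
p₀ = P(outcome | unexposed) = 295/1275 = 0.23137
Under exogeneity and monotonicity, PN = (p₁ − p₀) / p₁.
PN = (0.35498 − 0.23137) / 0.35498 = 0.12361 / 0.35498 ≈ 0.3482

PN ≈ 0.348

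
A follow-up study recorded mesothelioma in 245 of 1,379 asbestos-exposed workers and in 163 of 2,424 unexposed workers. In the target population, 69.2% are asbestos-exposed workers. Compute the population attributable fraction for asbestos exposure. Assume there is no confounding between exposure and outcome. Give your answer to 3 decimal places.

p₁ = P(outcome | exposed) = 245/1379 = 0.17766
p₀ = P(outcome | unexposed) = 163/2424 = 0.067244
Overall risk P(Y=1) = π·p₁ + (1−π)·p₀ = 0.692×0.17766 + 0.308×0.067244 = 0.14366.
Under exogeneity, PAF = [P(Y=1) − p₀] / P(Y=1).
PAF = (0.14366 − 0.067244) / 0.14366 ≈ 0.5319

PAF ≈ 0.532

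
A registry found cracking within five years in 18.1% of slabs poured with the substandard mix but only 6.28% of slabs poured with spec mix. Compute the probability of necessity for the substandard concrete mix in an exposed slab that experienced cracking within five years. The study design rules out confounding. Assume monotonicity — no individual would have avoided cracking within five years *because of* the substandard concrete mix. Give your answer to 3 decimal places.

p₁ = 0.181, p₀ = 0.0628.
Under exogeneity and monotonicity, PN = (p₁ − p₀) / p₁.
PN = (0.181 − 0.0628) / 0.181 = 0.1182 / 0.181 ≈ 0.6530

PN ≈ 0.653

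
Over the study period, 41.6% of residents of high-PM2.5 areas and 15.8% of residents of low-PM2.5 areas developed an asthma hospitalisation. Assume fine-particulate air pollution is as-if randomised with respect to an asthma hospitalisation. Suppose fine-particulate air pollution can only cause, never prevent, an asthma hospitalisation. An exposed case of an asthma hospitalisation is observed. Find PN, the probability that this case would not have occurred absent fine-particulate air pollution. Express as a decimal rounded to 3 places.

PN ≈ 0.620

p₁ = 0.416, p₀ = 0.158.
Under exogeneity and monotonicity, PN = (p₁ − p₀) / p₁.
PN = (0.416 − 0.158) / 0.416 = 0.258 / 0.416 ≈ 0.6202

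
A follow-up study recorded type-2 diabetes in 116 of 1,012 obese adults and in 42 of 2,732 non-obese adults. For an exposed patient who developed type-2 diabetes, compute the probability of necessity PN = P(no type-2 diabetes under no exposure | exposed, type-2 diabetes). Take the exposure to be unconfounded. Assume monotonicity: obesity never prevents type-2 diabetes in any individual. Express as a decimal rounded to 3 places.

p₁ = P(outcome | exposed) = 116/1012 = 0.11462
p₀ = P(outcome | unexposed) = 42/2732 = 0.015373
Under exogeneity and monotonicity, PN = (p₁ − p₀) / p₁.
PN = (0.11462 − 0.015373) / 0.11462 = 0.099251 / 0.11462 ≈ 0.8659

PN ≈ 0.866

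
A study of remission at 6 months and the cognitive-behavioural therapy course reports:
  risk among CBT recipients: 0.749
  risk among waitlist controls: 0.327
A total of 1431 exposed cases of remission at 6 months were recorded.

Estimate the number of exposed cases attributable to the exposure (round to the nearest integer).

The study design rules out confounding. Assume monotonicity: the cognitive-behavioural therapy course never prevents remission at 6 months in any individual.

about 806 cases

Let p₁ = 0.749, p₀ = 0.327.
PN = (p₁ − p₀)/p₁ = (0.749 − 0.327) / 0.749 ≈ 0.56342.
Attributable cases ≈ PN × (exposed cases) = 0.56342 × 1431 ≈ 806.25.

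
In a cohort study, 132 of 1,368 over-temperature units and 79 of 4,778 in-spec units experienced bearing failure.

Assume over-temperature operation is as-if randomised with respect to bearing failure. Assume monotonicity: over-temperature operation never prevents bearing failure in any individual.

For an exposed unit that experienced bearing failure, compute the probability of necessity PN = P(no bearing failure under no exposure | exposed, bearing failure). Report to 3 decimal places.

p₁ = P(outcome | exposed) = 132/1368 = 0.096491
p₀ = P(outcome | unexposed) = 79/4778 = 0.016534
Under exogeneity and monotonicity, PN = (p₁ − p₀) / p₁.
PN = (0.096491 − 0.016534) / 0.096491 = 0.079957 / 0.096491 ≈ 0.8286

PN ≈ 0.829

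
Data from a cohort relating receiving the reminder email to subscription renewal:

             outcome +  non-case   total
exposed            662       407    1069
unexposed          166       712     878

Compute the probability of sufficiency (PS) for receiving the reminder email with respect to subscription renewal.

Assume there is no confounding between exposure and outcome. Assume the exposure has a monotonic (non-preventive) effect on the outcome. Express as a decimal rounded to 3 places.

PS ≈ 0.531

p₁ = P(outcome | exposed) = 662/1069 = 0.61927
p₀ = P(outcome | unexposed) = 166/878 = 0.18907
Under exogeneity and monotonicity, PS = (p₁ − p₀)/(1 − p₀).
PS = (0.61927 − 0.18907) / 0.81093 ≈ 0.5305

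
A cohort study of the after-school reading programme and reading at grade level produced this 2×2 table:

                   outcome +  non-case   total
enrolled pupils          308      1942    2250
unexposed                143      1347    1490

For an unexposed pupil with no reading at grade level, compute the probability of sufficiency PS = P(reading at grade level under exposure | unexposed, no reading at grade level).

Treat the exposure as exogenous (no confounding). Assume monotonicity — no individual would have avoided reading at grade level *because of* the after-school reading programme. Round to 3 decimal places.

PS ≈ 0.045

p₁ = P(outcome | exposed) = 308/2250 = 0.13689
p₀ = P(outcome | unexposed) = 143/1490 = 0.095973
Under exogeneity and monotonicity, PS = (p₁ − p₀)/(1 − p₀).
PS = (0.13689 − 0.095973) / 0.90403 ≈ 0.0453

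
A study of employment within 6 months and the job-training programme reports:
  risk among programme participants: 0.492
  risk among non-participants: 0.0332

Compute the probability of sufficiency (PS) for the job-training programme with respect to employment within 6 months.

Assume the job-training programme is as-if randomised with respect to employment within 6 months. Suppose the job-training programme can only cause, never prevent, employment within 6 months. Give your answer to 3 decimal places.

Let p₁ = 0.492, p₀ = 0.0332.
Under exogeneity and monotonicity, PS = (p₁ − p₀) / (1 − p₀).
PS = (0.492 − 0.0332) / (1 − 0.0332) = 0.4588 / 0.9668 ≈ 0.4746

PS ≈ 0.475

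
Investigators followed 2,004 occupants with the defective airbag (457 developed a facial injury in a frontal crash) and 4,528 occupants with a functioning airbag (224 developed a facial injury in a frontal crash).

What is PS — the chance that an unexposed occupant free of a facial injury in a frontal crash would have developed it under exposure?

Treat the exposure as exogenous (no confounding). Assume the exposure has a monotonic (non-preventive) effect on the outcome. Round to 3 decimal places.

PS ≈ 0.188

p₁ = P(outcome | exposed) = 457/2004 = 0.22804
p₀ = P(outcome | unexposed) = 224/4528 = 0.04947
Under exogeneity and monotonicity, PS = (p₁ − p₀) / (1 − p₀).
PS = (0.22804 − 0.04947) / (1 − 0.04947) = 0.17857 / 0.95053 ≈ 0.1879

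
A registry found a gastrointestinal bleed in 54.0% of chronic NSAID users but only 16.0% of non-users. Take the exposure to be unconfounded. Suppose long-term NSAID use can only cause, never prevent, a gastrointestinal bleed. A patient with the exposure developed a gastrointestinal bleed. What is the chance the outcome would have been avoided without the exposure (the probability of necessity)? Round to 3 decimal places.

p₁ = 0.54, p₀ = 0.16.
Under exogeneity and monotonicity, PN = (p₁ − p₀) / p₁.
PN = (0.54 − 0.16) / 0.54 = 0.38 / 0.54 ≈ 0.7037

PN ≈ 0.704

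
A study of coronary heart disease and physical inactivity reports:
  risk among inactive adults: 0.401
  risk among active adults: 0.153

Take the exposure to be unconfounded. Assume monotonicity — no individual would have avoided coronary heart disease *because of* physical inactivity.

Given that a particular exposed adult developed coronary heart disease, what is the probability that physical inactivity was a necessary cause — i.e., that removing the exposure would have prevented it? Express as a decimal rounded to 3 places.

Let p₁ = 0.401, p₀ = 0.153.
Under exogeneity and monotonicity, PN = (p₁ − p₀) / p₁.
PN = (0.401 − 0.153) / 0.401 = 0.248 / 0.401 ≈ 0.6185

PN ≈ 0.618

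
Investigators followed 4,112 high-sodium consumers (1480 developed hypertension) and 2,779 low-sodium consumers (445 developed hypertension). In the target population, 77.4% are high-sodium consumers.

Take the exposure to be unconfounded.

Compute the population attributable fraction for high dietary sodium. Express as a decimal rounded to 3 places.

PAF ≈ 0.491

p₁ = P(outcome | exposed) = 1480/4112 = 0.35992
p₀ = P(outcome | unexposed) = 445/2779 = 0.16013
Overall risk P(Y=1) = π·p₁ + (1−π)·p₀ = 0.774×0.35992 + 0.226×0.16013 = 0.31477.
Under exogeneity, PAF = [P(Y=1) − p₀] / P(Y=1).
PAF = (0.31477 − 0.16013) / 0.31477 ≈ 0.4913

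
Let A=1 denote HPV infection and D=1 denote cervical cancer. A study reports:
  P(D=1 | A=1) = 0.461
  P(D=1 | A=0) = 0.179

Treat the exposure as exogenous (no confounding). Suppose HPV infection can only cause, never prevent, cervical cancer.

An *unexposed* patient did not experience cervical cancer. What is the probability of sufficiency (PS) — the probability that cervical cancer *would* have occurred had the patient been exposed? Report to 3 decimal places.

PS ≈ 0.343

Let p₁ = 0.461, p₀ = 0.179.
Under exogeneity and monotonicity, PS = (p₁ − p₀) / (1 − p₀).
PS = (0.461 − 0.179) / (1 − 0.179) = 0.282 / 0.821 ≈ 0.3435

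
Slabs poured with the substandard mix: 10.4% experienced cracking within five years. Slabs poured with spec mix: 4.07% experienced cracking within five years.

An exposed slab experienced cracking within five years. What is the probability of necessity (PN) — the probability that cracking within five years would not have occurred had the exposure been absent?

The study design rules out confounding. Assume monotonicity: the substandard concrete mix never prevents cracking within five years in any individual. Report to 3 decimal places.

PN ≈ 0.609

p₁ = 0.104, p₀ = 0.0407.
Under exogeneity and monotonicity, PN = (p₁ − p₀) / p₁.
PN = (0.104 − 0.0407) / 0.104 = 0.0633 / 0.104 ≈ 0.6087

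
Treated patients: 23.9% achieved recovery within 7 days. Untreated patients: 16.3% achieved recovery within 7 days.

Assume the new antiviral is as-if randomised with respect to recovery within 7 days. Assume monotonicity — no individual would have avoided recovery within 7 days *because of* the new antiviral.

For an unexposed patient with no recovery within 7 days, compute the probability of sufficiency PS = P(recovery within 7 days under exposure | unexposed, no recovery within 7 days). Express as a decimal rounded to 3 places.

PS ≈ 0.091

p₁ = 0.239, p₀ = 0.163.
Under exogeneity and monotonicity, PS = (p₁ − p₀) / (1 − p₀).
PS = (0.239 − 0.163) / (1 − 0.163) = 0.076 / 0.837 ≈ 0.0908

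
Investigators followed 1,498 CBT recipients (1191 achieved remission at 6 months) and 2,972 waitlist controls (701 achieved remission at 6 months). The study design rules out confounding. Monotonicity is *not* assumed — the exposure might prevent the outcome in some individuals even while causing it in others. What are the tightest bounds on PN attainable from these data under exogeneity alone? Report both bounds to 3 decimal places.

p₁ = P(outcome | exposed) = 1191/1498 = 0.79506
p₀ = P(outcome | unexposed) = 701/2972 = 0.23587
Under exogeneity alone the bounds on PN are max{0,(p₁−p₀)/p₁} ≤ PN ≤ min{1,(1−p₀)/p₁}.
  lower = (p₁ − p₀)/p₁ = 0.55919 / 0.79506 ≈ 0.7033
  upper = min{1, (1 − p₀)/p₁} = 0.76413 / 0.79506 ≈ 0.9611

0.703 ≤ PN ≤ 0.961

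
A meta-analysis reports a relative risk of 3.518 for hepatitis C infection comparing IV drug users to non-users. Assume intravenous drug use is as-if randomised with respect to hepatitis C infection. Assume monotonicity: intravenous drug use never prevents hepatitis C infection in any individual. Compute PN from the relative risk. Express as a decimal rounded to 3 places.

Under exogeneity and monotonicity, PN = (RR − 1) / RR = 1 − 1/RR.
PN = (3.518 − 1) / 3.518 = 2.518 / 3.518 ≈ 0.7157

PN ≈ 0.716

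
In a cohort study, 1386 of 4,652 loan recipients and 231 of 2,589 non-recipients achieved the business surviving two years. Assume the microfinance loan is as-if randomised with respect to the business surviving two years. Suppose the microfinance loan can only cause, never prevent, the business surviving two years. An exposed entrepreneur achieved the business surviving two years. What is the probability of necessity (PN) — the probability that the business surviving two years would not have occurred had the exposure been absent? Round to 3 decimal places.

p₁ = P(outcome | exposed) = 1386/4652 = 0.29794
p₀ = P(outcome | unexposed) = 231/2589 = 0.089224
Under exogeneity and monotonicity, PN = (p₁ − p₀) / p₁.
PN = (0.29794 − 0.089224) / 0.29794 = 0.20871 / 0.29794 ≈ 0.7005

PN ≈ 0.701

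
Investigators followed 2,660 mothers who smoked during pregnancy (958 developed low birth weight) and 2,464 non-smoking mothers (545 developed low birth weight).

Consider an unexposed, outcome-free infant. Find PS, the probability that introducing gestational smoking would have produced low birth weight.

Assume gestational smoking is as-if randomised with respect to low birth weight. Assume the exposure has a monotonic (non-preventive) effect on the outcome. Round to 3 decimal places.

PS ≈ 0.178

p₁ = P(outcome | exposed) = 958/2660 = 0.36015
p₀ = P(outcome | unexposed) = 545/2464 = 0.22119
Under exogeneity and monotonicity, PS = (p₁ − p₀) / (1 − p₀).
PS = (0.36015 − 0.22119) / (1 − 0.22119) = 0.13897 / 0.77881 ≈ 0.1784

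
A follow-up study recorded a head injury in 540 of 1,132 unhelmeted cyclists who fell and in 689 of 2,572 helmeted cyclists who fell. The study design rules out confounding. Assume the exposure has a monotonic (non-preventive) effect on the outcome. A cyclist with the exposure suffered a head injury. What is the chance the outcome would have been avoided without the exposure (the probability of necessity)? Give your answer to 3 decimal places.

p₁ = P(outcome | exposed) = 540/1132 = 0.47703
p₀ = P(outcome | unexposed) = 689/2572 = 0.26788
Under exogeneity and monotonicity, PN = (p₁ − p₀) / p₁.
PN = (0.47703 − 0.26788) / 0.47703 = 0.20915 / 0.47703 ≈ 0.4384

PN ≈ 0.438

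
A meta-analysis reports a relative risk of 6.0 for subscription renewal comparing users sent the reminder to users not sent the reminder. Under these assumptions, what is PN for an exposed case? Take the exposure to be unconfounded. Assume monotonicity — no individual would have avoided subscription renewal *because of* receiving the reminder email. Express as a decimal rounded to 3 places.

Under exogeneity and monotonicity, PN = (RR − 1) / RR = 1 − 1/RR.
PN = (6.0 − 1) / 6.0 = 5 / 6.0 ≈ 0.8333

PN ≈ 0.833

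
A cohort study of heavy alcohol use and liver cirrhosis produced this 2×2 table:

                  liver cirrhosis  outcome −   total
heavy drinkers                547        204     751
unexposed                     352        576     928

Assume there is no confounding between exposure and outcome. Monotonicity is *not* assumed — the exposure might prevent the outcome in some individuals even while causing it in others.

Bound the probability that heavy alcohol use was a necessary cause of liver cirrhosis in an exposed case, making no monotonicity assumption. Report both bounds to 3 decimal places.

0.479 ≤ PN ≤ 0.852

p₁ = P(outcome | exposed) = 547/751 = 0.72836
p₀ = P(outcome | unexposed) = 352/928 = 0.37931
Under exogeneity alone the bounds on PN are max{0,(p₁−p₀)/p₁} ≤ PN ≤ min{1,(1−p₀)/p₁}.
  lower = (p₁ − p₀)/p₁ = 0.34905 / 0.72836 ≈ 0.4792
  upper = min{1, (1 − p₀)/p₁} = 0.62069 / 0.72836 ≈ 0.8522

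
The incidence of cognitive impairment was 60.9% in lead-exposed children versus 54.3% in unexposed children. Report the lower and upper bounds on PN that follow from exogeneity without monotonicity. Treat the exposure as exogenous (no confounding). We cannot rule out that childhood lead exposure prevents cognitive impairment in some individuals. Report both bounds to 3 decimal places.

0.108 ≤ PN ≤ 0.750

p₁ = 0.609, p₀ = 0.543.
Under exogeneity alone the bounds on PN are max{0,(p₁−p₀)/p₁} ≤ PN ≤ min{1,(1−p₀)/p₁}.
  lower = (p₁ − p₀)/p₁ = 0.066 / 0.609 ≈ 0.1084
  upper = min{1, (1 − p₀)/p₁} = 0.457 / 0.609 ≈ 0.7504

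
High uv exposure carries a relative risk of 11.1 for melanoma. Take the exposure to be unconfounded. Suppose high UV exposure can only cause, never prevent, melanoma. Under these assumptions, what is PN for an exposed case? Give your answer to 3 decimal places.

PN ≈ 0.910

Under exogeneity and monotonicity, PN = (RR − 1) / RR = 1 − 1/RR.
PN = (11.1 − 1) / 11.1 = 10.1 / 11.1 ≈ 0.9099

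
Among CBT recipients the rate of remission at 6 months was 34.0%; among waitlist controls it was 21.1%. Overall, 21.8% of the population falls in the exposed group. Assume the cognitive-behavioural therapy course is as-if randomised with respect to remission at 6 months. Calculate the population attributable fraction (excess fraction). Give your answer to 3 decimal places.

PAF ≈ 0.118

p₁ = 0.34, p₀ = 0.211.
Overall risk P(Y=1) = π·p₁ + (1−π)·p₀ = 0.218×0.34 + 0.782×0.211 = 0.23912.
Under exogeneity, PAF = [P(Y=1) − p₀] / P(Y=1).
PAF = (0.23912 − 0.211) / 0.23912 ≈ 0.1176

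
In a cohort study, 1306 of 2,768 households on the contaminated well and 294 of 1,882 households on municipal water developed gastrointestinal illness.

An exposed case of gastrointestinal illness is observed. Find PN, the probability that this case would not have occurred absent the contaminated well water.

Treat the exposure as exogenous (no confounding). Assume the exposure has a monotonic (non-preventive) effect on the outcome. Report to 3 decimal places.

PN ≈ 0.669

p₁ = P(outcome | exposed) = 1306/2768 = 0.47182
p₀ = P(outcome | unexposed) = 294/1882 = 0.15622
Under exogeneity and monotonicity, PN = (p₁ − p₀) / p₁.
PN = (0.47182 − 0.15622) / 0.47182 = 0.3156 / 0.47182 ≈ 0.6689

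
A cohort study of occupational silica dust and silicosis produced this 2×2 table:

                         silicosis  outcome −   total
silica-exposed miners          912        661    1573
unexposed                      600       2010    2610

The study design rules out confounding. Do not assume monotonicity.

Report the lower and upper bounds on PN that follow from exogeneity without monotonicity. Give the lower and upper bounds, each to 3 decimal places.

0.603 ≤ PN ≤ 1.000

p₁ = P(outcome | exposed) = 912/1573 = 0.57978
p₀ = P(outcome | unexposed) = 600/2610 = 0.22989
Under exogeneity alone the bounds on PN are max{0,(p₁−p₀)/p₁} ≤ PN ≤ min{1,(1−p₀)/p₁}.
  lower = (p₁ − p₀)/p₁ = 0.3499 / 0.57978 ≈ 0.6035
  upper = min{1, (1 − p₀)/p₁} = 0.77011 / 0.57978 ≈ 1.3283 → capped at 1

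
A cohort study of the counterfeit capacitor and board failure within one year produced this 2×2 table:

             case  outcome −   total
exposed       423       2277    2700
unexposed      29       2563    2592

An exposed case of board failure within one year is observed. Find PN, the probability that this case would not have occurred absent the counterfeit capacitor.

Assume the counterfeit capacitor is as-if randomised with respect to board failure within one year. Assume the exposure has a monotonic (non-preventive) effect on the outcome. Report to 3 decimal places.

PN ≈ 0.929

p₁ = P(outcome | exposed) = 423/2700 = 0.15667
p₀ = P(outcome | unexposed) = 29/2592 = 0.011188
Under exogeneity and monotonicity, PN = (p₁ − p₀)/p₁.
PN = (0.15667 − 0.011188) / 0.15667 ≈ 0.9286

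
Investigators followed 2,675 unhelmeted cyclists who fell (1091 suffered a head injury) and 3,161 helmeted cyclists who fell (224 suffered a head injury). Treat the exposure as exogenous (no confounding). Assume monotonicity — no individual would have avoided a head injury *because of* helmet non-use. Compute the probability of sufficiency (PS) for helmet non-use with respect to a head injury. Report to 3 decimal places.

p₁ = P(outcome | exposed) = 1091/2675 = 0.40785
p₀ = P(outcome | unexposed) = 224/3161 = 0.070864
Under exogeneity and monotonicity, PS = (p₁ − p₀) / (1 − p₀).
PS = (0.40785 − 0.070864) / (1 − 0.070864) = 0.33699 / 0.92914 ≈ 0.3627

PS ≈ 0.363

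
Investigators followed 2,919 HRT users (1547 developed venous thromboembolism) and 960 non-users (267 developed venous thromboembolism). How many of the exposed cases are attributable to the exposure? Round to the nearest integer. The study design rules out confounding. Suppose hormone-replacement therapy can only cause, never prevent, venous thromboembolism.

about 735 cases

p₁ = P(outcome | exposed) = 1547/2919 = 0.52998
p₀ = P(outcome | unexposed) = 267/960 = 0.27813
PN = (p₁ − p₀)/p₁ = (0.52998 − 0.27813) / 0.52998 ≈ 0.47521.
Attributable cases ≈ PN × (exposed cases) = 0.47521 × 1547 ≈ 735.15.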